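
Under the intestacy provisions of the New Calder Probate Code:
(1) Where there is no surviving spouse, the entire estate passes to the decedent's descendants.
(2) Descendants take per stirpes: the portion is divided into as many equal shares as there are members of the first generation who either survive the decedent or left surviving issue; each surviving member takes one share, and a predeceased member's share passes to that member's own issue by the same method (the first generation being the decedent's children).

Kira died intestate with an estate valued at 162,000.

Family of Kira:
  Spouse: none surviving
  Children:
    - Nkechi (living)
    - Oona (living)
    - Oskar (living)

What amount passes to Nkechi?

Nkechi receives 54,000.

The entire 162,000 passes to the descendants.
That amount (162,000) is divided into 3 shares of 54,000: Nkechi, Oona, and Oskar each take 54,000.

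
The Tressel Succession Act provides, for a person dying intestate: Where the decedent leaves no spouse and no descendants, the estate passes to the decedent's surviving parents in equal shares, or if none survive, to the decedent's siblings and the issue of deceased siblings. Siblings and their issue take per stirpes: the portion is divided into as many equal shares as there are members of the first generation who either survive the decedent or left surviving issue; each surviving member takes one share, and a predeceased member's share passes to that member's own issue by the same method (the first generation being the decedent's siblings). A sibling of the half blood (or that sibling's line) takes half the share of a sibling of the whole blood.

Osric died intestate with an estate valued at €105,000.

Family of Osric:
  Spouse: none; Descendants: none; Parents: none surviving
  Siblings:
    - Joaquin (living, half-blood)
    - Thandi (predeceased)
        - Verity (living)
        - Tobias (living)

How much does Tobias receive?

The entire €105,000 passes to the siblings and their issue.
Counting each half-blood sibling's line as half a unit, there are 3/2 units in €105,000, so one unit is €70,000. Whole-blood lines (Thandi) take €70,000 each; half-blood lines (Joaquin) take €35,000 each.
Thandi's share (€70,000) is divided into 2 shares of €35,000: Verity and Tobias each take €35,000.

Tobias receives €35,000.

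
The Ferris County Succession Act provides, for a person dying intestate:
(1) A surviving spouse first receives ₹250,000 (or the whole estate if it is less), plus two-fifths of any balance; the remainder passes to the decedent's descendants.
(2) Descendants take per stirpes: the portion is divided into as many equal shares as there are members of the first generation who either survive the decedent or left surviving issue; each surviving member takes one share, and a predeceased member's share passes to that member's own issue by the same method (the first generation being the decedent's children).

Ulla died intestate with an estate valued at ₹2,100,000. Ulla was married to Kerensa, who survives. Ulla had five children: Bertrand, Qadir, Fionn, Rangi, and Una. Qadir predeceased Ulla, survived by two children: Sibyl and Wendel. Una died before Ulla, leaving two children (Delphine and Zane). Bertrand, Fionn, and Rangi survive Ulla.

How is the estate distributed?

Kerensa first takes ₹250,000, leaving a balance of ₹1,850,000. Kerensa then takes two-fifths of the balance (₹740,000), for a total of ₹990,000. The remaining ₹1,110,000 passes to the descendants.
The descendants' portion (₹1,110,000) is divided into 5 shares of ₹222,000: Bertrand, Fionn, and Rangi each take ₹222,000; Qadir's ₹222,000 share passes to Qadir's issue; Una's ₹222,000 share passes to Una's issue.
Qadir's share (₹222,000) is divided into 2 shares of ₹111,000: Sibyl and Wendel each take ₹111,000.
Una's share (₹222,000) is divided into 2 shares of ₹111,000: Delphine and Zane each take ₹111,000.

Kerensa: ₹990,000; Bertrand: ₹222,000; Sibyl: ₹111,000; Wendel: ₹111,000; Fionn: ₹222,000; Rangi: ₹222,000; Delphine: ₹111,000; Zane: ₹111,000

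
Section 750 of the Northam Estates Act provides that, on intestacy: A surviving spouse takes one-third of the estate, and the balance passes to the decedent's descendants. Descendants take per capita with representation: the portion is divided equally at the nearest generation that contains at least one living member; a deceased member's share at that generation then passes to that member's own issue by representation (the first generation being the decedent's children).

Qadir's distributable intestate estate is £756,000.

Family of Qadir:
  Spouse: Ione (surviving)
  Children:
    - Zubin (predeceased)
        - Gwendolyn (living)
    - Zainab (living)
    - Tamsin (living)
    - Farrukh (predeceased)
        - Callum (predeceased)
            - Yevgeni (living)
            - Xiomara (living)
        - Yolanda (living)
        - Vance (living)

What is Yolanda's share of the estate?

Yolanda receives £42,000.

Ione takes one-third of £756,000 = £252,000. The remaining £504,000 passes to the descendants.
The descendants' portion (£504,000) is divided into 4 shares of £126,000: Zainab and Tamsin each take £126,000; Zubin's £126,000 share passes to Zubin's issue; Farrukh's £126,000 share passes to Farrukh's issue.
Zubin's share (£126,000) passes entirely to Gwendolyn.
Farrukh's share (£126,000) is divided into 3 shares of £42,000: Yolanda and Vance each take £42,000; Callum's £42,000 share passes to Callum's issue.
Callum's share (£42,000) is divided into 2 shares of £21,000: Yevgeni and Xiomara each take £21,000.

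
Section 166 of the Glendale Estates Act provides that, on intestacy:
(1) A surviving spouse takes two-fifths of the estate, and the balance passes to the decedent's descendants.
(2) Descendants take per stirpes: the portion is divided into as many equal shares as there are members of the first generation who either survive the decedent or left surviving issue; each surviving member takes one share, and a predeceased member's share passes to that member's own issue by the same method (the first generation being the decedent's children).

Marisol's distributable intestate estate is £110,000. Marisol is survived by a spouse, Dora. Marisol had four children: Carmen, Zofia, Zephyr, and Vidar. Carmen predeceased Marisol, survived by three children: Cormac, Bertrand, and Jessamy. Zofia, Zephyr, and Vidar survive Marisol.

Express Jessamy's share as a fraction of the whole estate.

Dora takes two-fifths of £110,000 = £44,000. The remaining £66,000 passes to the descendants.
The descendants' portion (£66,000) is divided into 4 shares of £16,500: Zofia, Zephyr, and Vidar each take £16,500; Carmen's £16,500 share passes to Carmen's issue.
Carmen's share (£16,500) is divided into 3 shares of £5,500: Cormac, Bertrand, and Jessamy each take £5,500.

Jessamy receives 1/20 of the estate.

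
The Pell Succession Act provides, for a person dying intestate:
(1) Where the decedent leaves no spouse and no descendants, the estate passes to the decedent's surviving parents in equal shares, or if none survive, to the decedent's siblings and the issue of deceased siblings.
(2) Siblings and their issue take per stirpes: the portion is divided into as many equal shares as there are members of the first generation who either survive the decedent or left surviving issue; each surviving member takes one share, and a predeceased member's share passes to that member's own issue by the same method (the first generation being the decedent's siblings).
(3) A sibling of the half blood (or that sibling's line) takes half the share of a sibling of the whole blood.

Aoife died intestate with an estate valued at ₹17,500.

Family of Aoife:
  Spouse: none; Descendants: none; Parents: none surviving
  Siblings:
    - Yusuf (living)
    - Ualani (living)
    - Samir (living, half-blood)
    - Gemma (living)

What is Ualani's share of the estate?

The entire ₹17,500 passes to the siblings and their issue.
Counting each half-blood sibling's line as half a unit, there are 7/2 units in ₹17,500, so one unit is ₹5,000. Whole-blood lines (Yusuf, Ualani, and Gemma) take ₹5,000 each; half-blood lines (Samir) take ₹2,500 each.

Ualani receives ₹5,000.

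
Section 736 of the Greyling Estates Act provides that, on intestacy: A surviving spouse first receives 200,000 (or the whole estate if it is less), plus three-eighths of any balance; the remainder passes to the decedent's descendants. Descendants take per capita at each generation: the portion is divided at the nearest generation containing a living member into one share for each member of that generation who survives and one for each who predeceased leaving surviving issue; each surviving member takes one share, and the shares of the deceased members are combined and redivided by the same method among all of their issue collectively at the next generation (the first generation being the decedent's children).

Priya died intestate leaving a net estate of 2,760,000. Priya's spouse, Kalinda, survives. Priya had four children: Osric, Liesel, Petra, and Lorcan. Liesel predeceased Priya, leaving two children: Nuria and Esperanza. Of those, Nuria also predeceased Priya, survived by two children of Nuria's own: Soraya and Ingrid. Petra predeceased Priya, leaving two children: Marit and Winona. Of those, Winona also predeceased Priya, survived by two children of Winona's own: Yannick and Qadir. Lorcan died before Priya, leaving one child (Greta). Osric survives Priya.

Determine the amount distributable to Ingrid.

Ingrid receives 120,000.

Kalinda first takes 200,000, leaving a balance of 2,560,000. Kalinda then takes three-eighths of the balance (960,000), for a total of 1,160,000. The remaining 1,600,000 passes to the descendants.
The descendants' portion (1,600,000) is divided at the children's generation into 4 shares of 400,000. Osric takes 400,000. The 3 shares of the deceased (Liesel, Petra, and Lorcan) are combined into a pool of 1,200,000.
That pool (1,200,000) is divided at the grandchildren's generation into 5 shares of 240,000. Esperanza, Marit, and Greta each take 240,000. The 2 shares of the deceased (Nuria and Winona) are combined into a pool of 480,000.
That pool (480,000) is divided at the great-grandchildren's generation equally among Soraya, Ingrid, Yannick, and Qadir: 120,000 each.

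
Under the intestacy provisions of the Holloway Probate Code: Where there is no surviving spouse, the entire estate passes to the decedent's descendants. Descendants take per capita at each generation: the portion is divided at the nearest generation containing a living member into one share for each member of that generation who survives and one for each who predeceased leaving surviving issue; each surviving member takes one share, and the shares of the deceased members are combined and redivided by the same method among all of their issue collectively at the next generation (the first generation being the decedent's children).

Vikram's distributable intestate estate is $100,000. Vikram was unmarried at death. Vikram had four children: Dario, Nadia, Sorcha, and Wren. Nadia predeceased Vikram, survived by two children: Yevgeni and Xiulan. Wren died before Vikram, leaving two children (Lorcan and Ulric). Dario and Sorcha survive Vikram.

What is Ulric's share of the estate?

Ulric receives $12,500.

The entire $100,000 passes to the descendants.
That amount ($100,000) is divided at the children's generation into 4 shares of $25,000. Dario and Sorcha each take $25,000. The 2 shares of the deceased (Nadia and Wren) are combined into a pool of $50,000.
That pool ($50,000) is divided at the grandchildren's generation equally among Yevgeni, Xiulan, Lorcan, and Ulric: $12,500 each.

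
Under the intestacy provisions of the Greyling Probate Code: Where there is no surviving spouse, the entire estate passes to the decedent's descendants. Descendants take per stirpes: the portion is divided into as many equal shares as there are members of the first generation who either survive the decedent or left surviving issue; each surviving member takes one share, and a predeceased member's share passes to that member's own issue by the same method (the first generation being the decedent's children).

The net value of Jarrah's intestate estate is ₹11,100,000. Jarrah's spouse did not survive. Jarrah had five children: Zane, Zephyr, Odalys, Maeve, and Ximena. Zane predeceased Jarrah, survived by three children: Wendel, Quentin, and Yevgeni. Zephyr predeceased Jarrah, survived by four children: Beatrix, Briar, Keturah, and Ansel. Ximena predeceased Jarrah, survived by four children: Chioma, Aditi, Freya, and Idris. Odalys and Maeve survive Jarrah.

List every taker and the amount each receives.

Wendel: ₹740,000; Quentin: ₹740,000; Yevgeni: ₹740,000; Beatrix: ₹555,000; Briar: ₹555,000; Keturah: ₹555,000; Ansel: ₹555,000; Odalys: ₹2,220,000; Maeve: ₹2,220,000; Chioma: ₹555,000; Aditi: ₹555,000; Freya: ₹555,000; Idris: ₹555,000

The entire ₹11,100,000 passes to the descendants.
That amount (₹11,100,000) is divided into 5 shares of ₹2,220,000: Odalys and Maeve each take ₹2,220,000; Zane's ₹2,220,000 share passes to Zane's issue; Zephyr's ₹2,220,000 share passes to Zephyr's issue; Ximena's ₹2,220,000 share passes to Ximena's issue.
Zane's share (₹2,220,000) is divided into 3 shares of ₹740,000: Wendel, Quentin, and Yevgeni each take ₹740,000.
Zephyr's share (₹2,220,000) is divided into 4 shares of ₹555,000: Beatrix, Briar, Keturah, and Ansel each take ₹555,000.
Ximena's share (₹2,220,000) is divided into 4 shares of ₹555,000: Chioma, Aditi, Freya, and Idris each take ₹555,000.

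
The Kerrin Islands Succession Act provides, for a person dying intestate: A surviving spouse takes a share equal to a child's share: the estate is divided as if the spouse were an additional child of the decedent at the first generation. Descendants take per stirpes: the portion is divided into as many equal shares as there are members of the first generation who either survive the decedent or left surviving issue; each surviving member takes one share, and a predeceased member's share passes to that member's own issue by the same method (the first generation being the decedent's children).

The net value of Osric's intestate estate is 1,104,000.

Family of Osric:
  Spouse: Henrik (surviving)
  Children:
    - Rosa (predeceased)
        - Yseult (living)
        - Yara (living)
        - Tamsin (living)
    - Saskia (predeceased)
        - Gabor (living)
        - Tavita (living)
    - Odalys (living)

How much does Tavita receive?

Tavita receives 138,000.

The spouse counts as an additional share at the children's level, so there are 4 primary shares of 276,000. Henrik takes one such share (276,000).
The children's combined portion (828,000) is divided into 3 shares of 276,000: Odalys takes 276,000; Rosa's 276,000 share passes to Rosa's issue; Saskia's 276,000 share passes to Saskia's issue.
Rosa's share (276,000) is divided into 3 shares of 92,000: Yseult, Yara, and Tamsin each take 92,000.
Saskia's share (276,000) is divided into 2 shares of 138,000: Gabor and Tavita each take 138,000.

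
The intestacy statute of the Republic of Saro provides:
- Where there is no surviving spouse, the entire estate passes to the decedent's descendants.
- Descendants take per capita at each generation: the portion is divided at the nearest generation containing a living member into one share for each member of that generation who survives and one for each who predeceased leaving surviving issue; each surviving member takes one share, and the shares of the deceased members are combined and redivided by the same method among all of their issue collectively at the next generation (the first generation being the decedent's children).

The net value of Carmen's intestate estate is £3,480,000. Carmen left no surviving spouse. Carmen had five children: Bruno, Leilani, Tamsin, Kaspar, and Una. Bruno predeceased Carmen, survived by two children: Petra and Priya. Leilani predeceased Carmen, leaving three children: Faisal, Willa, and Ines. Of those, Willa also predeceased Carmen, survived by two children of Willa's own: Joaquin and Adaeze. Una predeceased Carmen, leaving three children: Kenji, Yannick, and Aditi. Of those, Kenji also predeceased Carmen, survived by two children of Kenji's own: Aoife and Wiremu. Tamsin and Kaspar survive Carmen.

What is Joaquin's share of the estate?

Joaquin receives £130,500.

The entire £3,480,000 passes to the descendants.
That amount (£3,480,000) is divided at the children's generation into 5 shares of £696,000. Tamsin and Kaspar each take £696,000. The 3 shares of the deceased (Bruno, Leilani, and Una) are combined into a pool of £2,088,000.
That pool (£2,088,000) is divided at the grandchildren's generation into 8 shares of £261,000. Petra, Priya, Faisal, Ines, Yannick, and Aditi each take £261,000. The 2 shares of the deceased (Willa and Kenji) are combined into a pool of £522,000.
That pool (£522,000) is divided at the great-grandchildren's generation equally among Joaquin, Adaeze, Aoife, and Wiremu: £130,500 each.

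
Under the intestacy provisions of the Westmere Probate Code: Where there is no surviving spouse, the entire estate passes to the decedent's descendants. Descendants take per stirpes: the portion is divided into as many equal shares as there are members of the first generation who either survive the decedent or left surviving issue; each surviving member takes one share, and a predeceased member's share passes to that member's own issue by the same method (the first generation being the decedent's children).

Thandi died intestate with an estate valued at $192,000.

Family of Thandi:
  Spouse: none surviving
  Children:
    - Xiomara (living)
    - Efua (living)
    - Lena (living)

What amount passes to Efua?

Efua receives $64,000.

The entire $192,000 passes to the descendants.
That amount ($192,000) is divided into 3 shares of $64,000: Xiomara, Efua, and Lena each take $64,000.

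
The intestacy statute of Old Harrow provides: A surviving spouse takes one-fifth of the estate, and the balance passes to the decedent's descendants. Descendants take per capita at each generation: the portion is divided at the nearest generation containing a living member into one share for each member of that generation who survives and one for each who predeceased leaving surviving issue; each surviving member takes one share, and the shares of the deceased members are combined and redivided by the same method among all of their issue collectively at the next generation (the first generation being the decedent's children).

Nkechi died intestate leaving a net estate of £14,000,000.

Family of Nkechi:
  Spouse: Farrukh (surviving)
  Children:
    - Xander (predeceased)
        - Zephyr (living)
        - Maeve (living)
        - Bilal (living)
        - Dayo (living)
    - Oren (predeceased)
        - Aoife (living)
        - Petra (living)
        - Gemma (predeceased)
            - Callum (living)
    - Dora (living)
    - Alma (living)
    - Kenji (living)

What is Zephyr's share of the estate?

Zephyr receives £640,000.

Farrukh takes one-fifth of £14,000,000 = £2,800,000. The remaining £11,200,000 passes to the descendants.
The descendants' portion (£11,200,000) is divided at the children's generation into 5 shares of £2,240,000. Dora, Alma, and Kenji each take £2,240,000. The 2 shares of the deceased (Xander and Oren) are combined into a pool of £4,480,000.
That pool (£4,480,000) is divided at the grandchildren's generation into 7 shares of £640,000. Zephyr, Maeve, Bilal, Dayo, Aoife, and Petra each take £640,000. The remaining share for the deceased Gemma (£640,000) is carried to the next generation.
That pool (£640,000) passes entirely to Callum, the sole taker at the great-grandchildren's generation.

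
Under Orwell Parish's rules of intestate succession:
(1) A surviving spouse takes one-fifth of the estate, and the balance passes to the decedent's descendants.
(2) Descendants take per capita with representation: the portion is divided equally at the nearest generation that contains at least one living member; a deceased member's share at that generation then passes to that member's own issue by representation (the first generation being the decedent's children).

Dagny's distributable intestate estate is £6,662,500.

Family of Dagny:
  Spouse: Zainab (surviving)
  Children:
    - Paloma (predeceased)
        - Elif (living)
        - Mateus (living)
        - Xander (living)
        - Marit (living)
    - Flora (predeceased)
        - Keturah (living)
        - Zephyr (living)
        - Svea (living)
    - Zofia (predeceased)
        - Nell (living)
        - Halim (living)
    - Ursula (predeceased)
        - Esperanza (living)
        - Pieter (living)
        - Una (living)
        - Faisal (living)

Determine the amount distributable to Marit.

Zainab takes one-fifth of £6,662,500 = £1,332,500. The remaining £5,330,000 passes to the descendants.
No child survives, so the initial division is made at the grandchildren's generation.
The descendants' portion (£5,330,000) is divided into 13 shares of £410,000: Elif, Mateus, Xander, Marit, Keturah, Zephyr, Svea, Nell, Halim, Esperanza, Pieter, Una, and Faisal each take £410,000.

Marit receives £410,000.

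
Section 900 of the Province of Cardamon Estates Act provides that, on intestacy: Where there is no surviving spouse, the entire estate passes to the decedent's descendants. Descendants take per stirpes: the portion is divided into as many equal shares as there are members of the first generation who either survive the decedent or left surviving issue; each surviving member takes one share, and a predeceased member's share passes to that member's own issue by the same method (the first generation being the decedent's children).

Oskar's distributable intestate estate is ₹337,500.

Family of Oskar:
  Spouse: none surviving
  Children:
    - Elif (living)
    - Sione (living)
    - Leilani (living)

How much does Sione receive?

The entire ₹337,500 passes to the descendants.
That amount (₹337,500) is divided into 3 shares of ₹112,500: Elif, Sione, and Leilani each take ₹112,500.

Sione receives ₹112,500.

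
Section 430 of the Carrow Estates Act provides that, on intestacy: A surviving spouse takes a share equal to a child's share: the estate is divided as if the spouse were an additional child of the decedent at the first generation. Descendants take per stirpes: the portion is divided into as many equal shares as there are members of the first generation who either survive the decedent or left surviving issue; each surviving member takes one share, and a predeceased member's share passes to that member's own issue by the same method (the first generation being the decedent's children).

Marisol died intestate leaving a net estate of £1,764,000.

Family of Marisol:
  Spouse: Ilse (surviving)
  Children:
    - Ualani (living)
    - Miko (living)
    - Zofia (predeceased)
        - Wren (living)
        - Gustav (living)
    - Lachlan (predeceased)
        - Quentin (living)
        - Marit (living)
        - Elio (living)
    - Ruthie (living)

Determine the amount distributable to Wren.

The spouse counts as an additional share at the children's level, so there are 6 primary shares of £294,000. Ilse takes one such share (£294,000).
The children's combined portion (£1,470,000) is divided into 5 shares of £294,000: Ualani, Miko, and Ruthie each take £294,000; Zofia's £294,000 share passes to Zofia's issue; Lachlan's £294,000 share passes to Lachlan's issue.
Zofia's share (£294,000) is divided into 2 shares of £147,000: Wren and Gustav each take £147,000.
Lachlan's share (£294,000) is divided into 3 shares of £98,000: Quentin, Marit, and Elio each take £98,000.

Wren receives £147,000.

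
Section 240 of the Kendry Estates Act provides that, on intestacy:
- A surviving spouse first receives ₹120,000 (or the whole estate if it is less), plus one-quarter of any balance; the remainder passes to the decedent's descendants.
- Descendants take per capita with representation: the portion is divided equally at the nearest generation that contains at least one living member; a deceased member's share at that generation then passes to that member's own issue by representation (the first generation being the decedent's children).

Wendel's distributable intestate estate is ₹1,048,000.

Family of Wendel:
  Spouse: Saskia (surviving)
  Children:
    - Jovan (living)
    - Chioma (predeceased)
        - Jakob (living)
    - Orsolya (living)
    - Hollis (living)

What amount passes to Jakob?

Saskia first takes ₹120,000, leaving a balance of ₹928,000. Saskia then takes one-quarter of the balance (₹232,000), for a total of ₹352,000. The remaining ₹696,000 passes to the descendants.
The descendants' portion (₹696,000) is divided into 4 shares of ₹174,000: Jovan, Orsolya, and Hollis each take ₹174,000; Chioma's ₹174,000 share passes to Chioma's issue.
Chioma's share (₹174,000) passes entirely to Jakob.

Jakob receives ₹174,000.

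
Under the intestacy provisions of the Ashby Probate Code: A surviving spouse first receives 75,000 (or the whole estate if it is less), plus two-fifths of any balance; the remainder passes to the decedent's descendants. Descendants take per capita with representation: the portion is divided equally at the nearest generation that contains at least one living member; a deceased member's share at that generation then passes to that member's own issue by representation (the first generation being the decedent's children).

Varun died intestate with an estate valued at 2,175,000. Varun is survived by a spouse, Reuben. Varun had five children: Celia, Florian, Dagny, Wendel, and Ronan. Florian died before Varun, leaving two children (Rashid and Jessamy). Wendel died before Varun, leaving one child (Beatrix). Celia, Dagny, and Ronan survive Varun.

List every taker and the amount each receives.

Reuben first takes 75,000, leaving a balance of 2,100,000. Reuben then takes two-fifths of the balance (840,000), for a total of 915,000. The remaining 1,260,000 passes to the descendants.
The descendants' portion (1,260,000) is divided into 5 shares of 252,000: Celia, Dagny, and Ronan each take 252,000; Florian's 252,000 share passes to Florian's issue; Wendel's 252,000 share passes to Wendel's issue.
Florian's share (252,000) is divided into 2 shares of 126,000: Rashid and Jessamy each take 126,000.
Wendel's share (252,000) passes entirely to Beatrix.

Reuben: 915,000; Celia: 252,000; Rashid: 126,000; Jessamy: 126,000; Dagny: 252,000; Beatrix: 252,000; Ronan: 252,000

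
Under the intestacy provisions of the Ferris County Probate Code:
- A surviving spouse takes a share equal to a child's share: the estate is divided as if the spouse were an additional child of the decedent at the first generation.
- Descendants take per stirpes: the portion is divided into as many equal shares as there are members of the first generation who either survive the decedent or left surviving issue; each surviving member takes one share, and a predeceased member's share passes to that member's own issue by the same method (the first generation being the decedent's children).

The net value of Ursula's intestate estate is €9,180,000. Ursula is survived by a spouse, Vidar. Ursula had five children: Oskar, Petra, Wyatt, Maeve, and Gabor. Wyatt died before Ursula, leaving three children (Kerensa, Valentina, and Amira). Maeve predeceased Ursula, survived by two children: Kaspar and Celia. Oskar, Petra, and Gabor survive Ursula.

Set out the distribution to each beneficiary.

Vidar: €1,530,000; Oskar: €1,530,000; Petra: €1,530,000; Kerensa: €510,000; Valentina: €510,000; Amira: €510,000; Kaspar: €765,000; Celia: €765,000; Gabor: €1,530,000

The spouse counts as an additional share at the children's level, so there are 6 primary shares of €1,530,000. Vidar takes one such share (€1,530,000).
The children's combined portion (€7,650,000) is divided into 5 shares of €1,530,000: Oskar, Petra, and Gabor each take €1,530,000; Wyatt's €1,530,000 share passes to Wyatt's issue; Maeve's €1,530,000 share passes to Maeve's issue.
Wyatt's share (€1,530,000) is divided into 3 shares of €510,000: Kerensa, Valentina, and Amira each take €510,000.
Maeve's share (€1,530,000) is divided into 2 shares of €765,000: Kaspar and Celia each take €765,000.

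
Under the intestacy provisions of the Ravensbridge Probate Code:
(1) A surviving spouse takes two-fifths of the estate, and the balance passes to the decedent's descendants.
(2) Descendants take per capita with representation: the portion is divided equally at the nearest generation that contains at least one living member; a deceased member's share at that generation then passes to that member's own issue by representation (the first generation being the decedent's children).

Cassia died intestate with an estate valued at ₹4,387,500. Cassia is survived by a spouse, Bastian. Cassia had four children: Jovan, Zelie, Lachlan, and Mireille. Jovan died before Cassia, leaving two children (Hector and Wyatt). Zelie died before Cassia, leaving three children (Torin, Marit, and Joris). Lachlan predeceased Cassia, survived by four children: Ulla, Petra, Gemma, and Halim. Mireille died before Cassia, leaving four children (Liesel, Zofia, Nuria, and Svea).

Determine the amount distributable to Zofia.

Bastian takes two-fifths of ₹4,387,500 = ₹1,755,000. The remaining ₹2,632,500 passes to the descendants.
No child survives, so the initial division is made at the grandchildren's generation.
The descendants' portion (₹2,632,500) is divided into 13 shares of ₹202,500: Hector, Wyatt, Torin, Marit, Joris, Ulla, Petra, Gemma, Halim, Liesel, Zofia, Nuria, and Svea each take ₹202,500.

Zofia receives ₹202,500.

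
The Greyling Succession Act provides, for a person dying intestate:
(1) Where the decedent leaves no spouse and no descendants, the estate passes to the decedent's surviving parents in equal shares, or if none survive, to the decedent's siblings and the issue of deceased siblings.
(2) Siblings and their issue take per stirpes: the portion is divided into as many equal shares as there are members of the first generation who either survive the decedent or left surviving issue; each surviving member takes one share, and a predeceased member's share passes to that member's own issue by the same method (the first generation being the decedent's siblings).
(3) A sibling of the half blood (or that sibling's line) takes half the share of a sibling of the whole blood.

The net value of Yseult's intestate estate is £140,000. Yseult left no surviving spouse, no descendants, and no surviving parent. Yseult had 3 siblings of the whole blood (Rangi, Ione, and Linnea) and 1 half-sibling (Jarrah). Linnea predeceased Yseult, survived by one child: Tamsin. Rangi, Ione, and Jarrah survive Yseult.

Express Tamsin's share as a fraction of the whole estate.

The entire £140,000 passes to the siblings and their issue.
Counting each half-blood sibling's line as half a unit, there are 7/2 units in £140,000, so one unit is £40,000. Whole-blood lines (Rangi, Ione, and Linnea) take £40,000 each; half-blood lines (Jarrah) take £20,000 each.
Linnea's share (£40,000) passes entirely to Tamsin.

Tamsin receives 2/7 of the estate.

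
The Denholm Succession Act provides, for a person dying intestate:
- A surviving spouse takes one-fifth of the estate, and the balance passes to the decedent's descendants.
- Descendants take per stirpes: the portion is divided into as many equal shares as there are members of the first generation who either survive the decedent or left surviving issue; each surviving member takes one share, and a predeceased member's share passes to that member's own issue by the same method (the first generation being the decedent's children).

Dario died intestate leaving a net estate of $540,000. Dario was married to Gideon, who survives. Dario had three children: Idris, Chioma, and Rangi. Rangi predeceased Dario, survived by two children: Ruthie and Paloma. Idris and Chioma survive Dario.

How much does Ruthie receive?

Ruthie receives $72,000.

Gideon takes one-fifth of $540,000 = $108,000. The remaining $432,000 passes to the descendants.
The descendants' portion ($432,000) is divided into 3 shares of $144,000: Idris and Chioma each take $144,000; Rangi's $144,000 share passes to Rangi's issue.
Rangi's share ($144,000) is divided into 2 shares of $72,000: Ruthie and Paloma each take $72,000.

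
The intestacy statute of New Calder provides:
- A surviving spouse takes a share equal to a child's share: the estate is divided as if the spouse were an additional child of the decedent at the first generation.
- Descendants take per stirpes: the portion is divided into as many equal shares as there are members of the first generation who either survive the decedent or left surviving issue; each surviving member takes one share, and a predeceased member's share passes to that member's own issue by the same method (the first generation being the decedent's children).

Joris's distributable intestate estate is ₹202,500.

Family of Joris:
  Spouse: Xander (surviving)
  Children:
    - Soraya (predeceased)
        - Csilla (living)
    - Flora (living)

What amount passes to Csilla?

Csilla receives ₹67,500.

The spouse counts as an additional share at the children's level, so there are 3 primary shares of ₹67,500. Xander takes one such share (₹67,500).
The children's combined portion (₹135,000) is divided into 2 shares of ₹67,500: Flora takes ₹67,500; Soraya's ₹67,500 share passes to Soraya's issue.
Soraya's share (₹67,500) passes entirely to Csilla.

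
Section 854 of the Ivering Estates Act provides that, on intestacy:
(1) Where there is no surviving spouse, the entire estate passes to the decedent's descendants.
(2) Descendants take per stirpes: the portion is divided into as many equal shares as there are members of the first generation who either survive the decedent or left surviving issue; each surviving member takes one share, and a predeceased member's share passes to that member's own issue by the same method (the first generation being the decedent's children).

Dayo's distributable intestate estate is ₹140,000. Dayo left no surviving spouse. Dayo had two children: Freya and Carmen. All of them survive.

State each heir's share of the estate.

The entire ₹140,000 passes to the descendants.
That amount (₹140,000) is divided into 2 shares of ₹70,000: Freya and Carmen each take ₹70,000.

Freya: ₹70,000; Carmen: ₹70,000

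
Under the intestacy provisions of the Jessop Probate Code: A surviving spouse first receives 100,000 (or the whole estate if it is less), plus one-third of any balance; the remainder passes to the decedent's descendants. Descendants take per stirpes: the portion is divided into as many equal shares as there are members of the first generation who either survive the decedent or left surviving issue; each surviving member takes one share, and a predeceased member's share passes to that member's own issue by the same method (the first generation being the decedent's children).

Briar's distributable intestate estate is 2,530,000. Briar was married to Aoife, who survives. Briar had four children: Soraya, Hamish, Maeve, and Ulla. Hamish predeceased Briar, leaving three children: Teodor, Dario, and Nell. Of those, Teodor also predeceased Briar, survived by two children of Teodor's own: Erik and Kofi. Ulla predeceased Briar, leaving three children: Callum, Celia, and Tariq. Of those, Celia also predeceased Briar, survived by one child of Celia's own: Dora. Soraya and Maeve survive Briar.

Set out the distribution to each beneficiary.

Aoife: 910,000; Soraya: 405,000; Erik: 67,500; Kofi: 67,500; Dario: 135,000; Nell: 135,000; Maeve: 405,000; Callum: 135,000; Dora: 135,000; Tariq: 135,000

Aoife first takes 100,000, leaving a balance of 2,430,000. Aoife then takes one-third of the balance (810,000), for a total of 910,000. The remaining 1,620,000 passes to the descendants.
The descendants' portion (1,620,000) is divided into 4 shares of 405,000: Soraya and Maeve each take 405,000; Hamish's 405,000 share passes to Hamish's issue; Ulla's 405,000 share passes to Ulla's issue.
Hamish's share (405,000) is divided into 3 shares of 135,000: Dario and Nell each take 135,000; Teodor's 135,000 share passes to Teodor's issue.
Teodor's share (135,000) is divided into 2 shares of 67,500: Erik and Kofi each take 67,500.
Ulla's share (405,000) is divided into 3 shares of 135,000: Callum and Tariq each take 135,000; Celia's 135,000 share passes to Celia's issue.
Celia's share (135,000) passes entirely to Dora.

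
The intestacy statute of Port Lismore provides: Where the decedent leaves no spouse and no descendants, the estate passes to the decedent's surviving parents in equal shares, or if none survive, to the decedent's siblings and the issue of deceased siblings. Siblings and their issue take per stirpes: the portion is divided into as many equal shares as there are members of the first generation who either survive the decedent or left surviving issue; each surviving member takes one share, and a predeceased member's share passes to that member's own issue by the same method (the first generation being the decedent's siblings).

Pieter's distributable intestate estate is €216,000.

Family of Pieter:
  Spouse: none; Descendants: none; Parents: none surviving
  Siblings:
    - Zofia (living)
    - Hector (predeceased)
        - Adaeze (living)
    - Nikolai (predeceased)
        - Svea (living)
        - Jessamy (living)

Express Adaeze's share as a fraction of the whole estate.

Adaeze receives 1/3 of the estate.

The entire €216,000 passes to the siblings and their issue.
That amount (€216,000) is divided into 3 shares of €72,000: Zofia takes €72,000; Hector's €72,000 share passes to Hector's issue; Nikolai's €72,000 share passes to Nikolai's issue.
Hector's share (€72,000) passes entirely to Adaeze.
Nikolai's share (€72,000) is divided into 2 shares of €36,000: Svea and Jessamy each take €36,000.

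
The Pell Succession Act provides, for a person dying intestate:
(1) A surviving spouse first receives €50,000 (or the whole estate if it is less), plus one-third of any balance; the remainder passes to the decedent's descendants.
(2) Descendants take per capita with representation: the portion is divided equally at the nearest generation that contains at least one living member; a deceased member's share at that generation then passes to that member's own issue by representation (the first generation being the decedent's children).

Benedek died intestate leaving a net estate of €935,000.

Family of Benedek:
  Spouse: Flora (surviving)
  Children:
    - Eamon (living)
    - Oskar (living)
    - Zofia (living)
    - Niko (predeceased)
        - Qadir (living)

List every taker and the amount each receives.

Flora first takes €50,000, leaving a balance of €885,000. Flora then takes one-third of the balance (€295,000), for a total of €345,000. The remaining €590,000 passes to the descendants.
The descendants' portion (€590,000) is divided into 4 shares of €147,500: Eamon, Oskar, and Zofia each take €147,500; Niko's €147,500 share passes to Niko's issue.
Niko's share (€147,500) passes entirely to Qadir.

Flora: €345,000; Eamon: €147,500; Oskar: €147,500; Zofia: €147,500; Qadir: €147,500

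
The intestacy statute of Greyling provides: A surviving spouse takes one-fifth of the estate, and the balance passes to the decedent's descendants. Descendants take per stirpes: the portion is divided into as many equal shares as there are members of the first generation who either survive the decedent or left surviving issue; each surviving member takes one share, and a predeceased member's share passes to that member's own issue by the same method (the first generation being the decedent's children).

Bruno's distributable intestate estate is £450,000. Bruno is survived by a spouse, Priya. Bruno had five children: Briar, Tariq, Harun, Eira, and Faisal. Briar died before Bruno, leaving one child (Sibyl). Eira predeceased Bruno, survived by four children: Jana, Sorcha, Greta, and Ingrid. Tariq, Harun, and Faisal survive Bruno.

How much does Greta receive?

Priya takes one-fifth of £450,000 = £90,000. The remaining £360,000 passes to the descendants.
The descendants' portion (£360,000) is divided into 5 shares of £72,000: Tariq, Harun, and Faisal each take £72,000; Briar's £72,000 share passes to Briar's issue; Eira's £72,000 share passes to Eira's issue.
Briar's share (£72,000) passes entirely to Sibyl.
Eira's share (£72,000) is divided into 4 shares of £18,000: Jana, Sorcha, Greta, and Ingrid each take £18,000.

Greta receives £18,000.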